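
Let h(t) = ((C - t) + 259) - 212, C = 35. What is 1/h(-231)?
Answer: 1/313 ≈ 0.0031949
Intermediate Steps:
h(t) = 82 - t (h(t) = ((35 - t) + 259) - 212 = (294 - t) - 212 = 82 - t)
1/h(-231) = 1/(82 - 1*(-231)) = 1/(82 + 231) = 1/313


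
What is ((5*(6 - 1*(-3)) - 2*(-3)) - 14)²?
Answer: 1369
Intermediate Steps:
((5*(6 - 1*(-3)) - 2*(-3)) - 14)² = ((5*(6 + 3) + 6) - 14)² = ((5*9 + 6) - 14)² = ((45 + 6) - 14)² = (51 - 14)² = 37² = 1369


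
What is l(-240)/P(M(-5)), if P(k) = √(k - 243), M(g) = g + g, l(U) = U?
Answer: 240*I*√253/253 ≈ 15.089*I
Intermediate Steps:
M(g) = 2*g
P(k) = √(-243 + k)
l(-240)/P(M(-5)) = -240/√(-243 + 2*(-5)) = -240/√(-243 - 10) = -240*(-I*√253/253) = -(-240)*I*√253/253 = 240*I*√253/253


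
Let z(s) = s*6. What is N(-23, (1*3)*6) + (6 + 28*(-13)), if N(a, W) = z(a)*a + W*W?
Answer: 3140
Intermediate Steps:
z(s) = 6*s
N(a, W) = W² + 6*a² (N(a, W) = (6*a)*a + W*W = 6*a² + W² = W² + 6*a²)
N(-23, (1*3)*6) + (6 + 28*(-13)) = (((1*3)*6)² + 6*(-23)²) + (6 + 28*(-13)) = ((3*6)² + 6*529) + (6 - 364) = (18² + 3174) - 358 = (324 + 3174) - 358 = 3498 - 358 = 3140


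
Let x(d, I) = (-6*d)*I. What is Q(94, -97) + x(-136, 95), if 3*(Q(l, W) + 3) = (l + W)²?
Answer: 77520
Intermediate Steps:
Q(l, W) = -3 + (W + l)²/3 (Q(l, W) = -3 + (l + W)²/3 = -3 + (W + l)²/3)
x(d, I) = -6*I*d
Q(94, -97) + x(-136, 95) = (-3 + (-97 + 94)²/3) - 6*95*(-136) = (-3 + (⅓)*(-3)²) + 77520 = (-3 + (⅓)*9) + 77520 = (-3 + 3) + 77520 = 0 + 77520 = 77520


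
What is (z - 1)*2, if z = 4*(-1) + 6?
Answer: 2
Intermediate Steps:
z = 2 (z = -4 + 6 = 2)
(z - 1)*2 = (2 - 1)*2 = 1*2 = 2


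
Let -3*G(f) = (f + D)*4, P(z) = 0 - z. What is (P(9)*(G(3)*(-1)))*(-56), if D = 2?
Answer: 3360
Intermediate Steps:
P(z) = -z
G(f) = -8/3 - 4*f/3 (G(f) = -(f + 2)*4/3 = -(2 + f)*4/3 = -(8 + 4*f)/3 = -8/3 - 4*f/3)
(P(9)*(G(3)*(-1)))*(-56) = ((-1*9)*((-8/3 - 4/3*3)*(-1)))*(-56) = -9*(-8/3 - 4)*(-1)*(-56) = -(-60)*(-1)*(-56) = -9*20/3*(-56) = -60*(-56) = 3360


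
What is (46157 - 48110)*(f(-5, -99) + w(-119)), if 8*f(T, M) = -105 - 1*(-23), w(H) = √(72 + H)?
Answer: 80073/4 - 1953*I*√47 ≈ 20018.0 - 13389.0*I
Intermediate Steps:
f(T, M) = -41/4 (f(T, M) = (-105 - 1*(-23))/8 = (-105 + 23)/8 = (⅛)*(-82) = -41/4)
(46157 - 48110)*(f(-5, -99) + w(-119)) = (46157 - 48110)*(-41/4 + √(72 - 119)) = -1953*(-41/4 + √(-47)) = -1953*(-41/4 + I*√47) = 80073/4 - 1953*I*√47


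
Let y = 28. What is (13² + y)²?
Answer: 38809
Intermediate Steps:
(13² + y)² = (13² + 28)² = (169 + 28)² = 197² = 38809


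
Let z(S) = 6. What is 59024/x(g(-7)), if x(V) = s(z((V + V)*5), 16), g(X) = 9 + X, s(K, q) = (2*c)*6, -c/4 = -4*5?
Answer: 3689/60 ≈ 61.483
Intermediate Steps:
c = 80 (c = -(-16)*5 = -4*(-20) = 80)
s(K, q) = 960 (s(K, q) = (2*80)*6 = 160*6 = 960)
x(V) = 960
59024/x(g(-7)) = 59024/960 = 59024*(1/960) = 3689/60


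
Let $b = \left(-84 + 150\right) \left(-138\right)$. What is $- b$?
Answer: $9108$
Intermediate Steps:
$b = -9108$ ($b = 66 \left(-138\right) = -9108$)
$- b = \left(-1\right) \left(-9108\right) = 9108$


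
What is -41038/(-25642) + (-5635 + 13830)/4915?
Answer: 41183796/12603043 ≈ 3.2678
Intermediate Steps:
-41038/(-25642) + (-5635 + 13830)/4915 = -41038*(-1/25642) + 8195*(1/4915) = 20519/12821 + 1639/983 = 41183796/12603043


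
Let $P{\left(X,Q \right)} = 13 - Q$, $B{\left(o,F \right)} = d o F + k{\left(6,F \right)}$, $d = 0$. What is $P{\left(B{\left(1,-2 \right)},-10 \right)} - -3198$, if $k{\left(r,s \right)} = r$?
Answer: $3221$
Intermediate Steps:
$B{\left(o,F \right)} = 6$ ($B{\left(o,F \right)} = 0 o F + 6 = 0 F + 6 = 0 + 6 = 6$)
$P{\left(B{\left(1,-2 \right)},-10 \right)} - -3198 = \left(13 - -10\right) - -3198 = \left(13 + 10\right) + 3198 = 23 + 3198 = 3221$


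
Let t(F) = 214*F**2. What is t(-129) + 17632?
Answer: 3578806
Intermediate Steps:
t(-129) + 17632 = 214*(-129)**2 + 17632 = 214*16641 + 17632 = 3561174 + 17632 = 3578806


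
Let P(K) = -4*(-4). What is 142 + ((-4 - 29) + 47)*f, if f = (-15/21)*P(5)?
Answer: -18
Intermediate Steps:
P(K) = 16
f = -80/7 (f = -15/21*16 = -15*1/21*16 = -5/7*16 = -80/7 ≈ -11.429)
142 + ((-4 - 29) + 47)*f = 142 + ((-4 - 29) + 47)*(-80/7) = 142 + (-33 + 47)*(-80/7) = 142 + 14*(-80/7) = 142 - 160 = -18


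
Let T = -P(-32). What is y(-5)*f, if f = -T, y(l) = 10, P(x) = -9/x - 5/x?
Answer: 35/8 ≈ 4.3750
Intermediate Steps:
P(x) = -14/x
T = -7/16 (T = -(-14)/(-32) = -(-14)*(-1)/32 = -1*7/16 = -7/16 ≈ -0.43750)
f = 7/16 (f = -1*(-7/16) = 7/16 ≈ 0.43750)
y(-5)*f = 10*(7/16) = 35/8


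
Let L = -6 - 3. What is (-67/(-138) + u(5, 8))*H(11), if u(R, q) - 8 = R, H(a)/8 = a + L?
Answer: 14888/69 ≈ 215.77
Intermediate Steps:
L = -9
H(a) = -72 + 8*a (H(a) = 8*(a - 9) = 8*(-9 + a) = -72 + 8*a)
u(R, q) = 8 + R
(-67/(-138) + u(5, 8))*H(11) = (-67/(-138) + (8 + 5))*(-72 + 8*11) = (-67*(-1/138) + 13)*(-72 + 88) = (67/138 + 13)*16 = (1861/138)*16 = 14888/69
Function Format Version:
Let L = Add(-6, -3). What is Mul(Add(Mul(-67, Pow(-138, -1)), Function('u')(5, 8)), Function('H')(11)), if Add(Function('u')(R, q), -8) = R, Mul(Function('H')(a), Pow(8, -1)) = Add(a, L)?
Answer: Rational(14888, 69) ≈ 215.77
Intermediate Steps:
L = -9
Function('H')(a) = Add(-72, Mul(8, a)) (Function('H')(a) = Mul(8, Add(a, -9)) = Mul(8, Add(-9, a)) = Add(-72, Mul(8, a)))
Function('u')(R, q) = Add(8, R)
Mul(Add(Mul(-67, Pow(-138, -1)), Function('u')(5, 8)), Function('H')(11)) = Mul(Add(Mul(-67, Pow(-138, -1)), Add(8, 5)), Add(-72, Mul(8, 11))) = Mul(Add(Mul(-67, Rational(-1, 138)), 13), Add(-72, 88)) = Mul(Add(Rational(67, 138), 13), 16) = Mul(Rational(1861, 138), 16) = Rational(14888, 69)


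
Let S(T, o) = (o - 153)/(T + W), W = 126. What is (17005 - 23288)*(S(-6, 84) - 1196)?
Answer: 300723229/40 ≈ 7.5181e+6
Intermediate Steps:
S(T, o) = (-153 + o)/(126 + T) (S(T, o) = (o - 153)/(T + 126) = (-153 + o)/(126 + T))
(17005 - 23288)*(S(-6, 84) - 1196) = (17005 - 23288)*((-153 + 84)/(126 - 6) - 1196) = -6283*(-69/120 - 1196) = -6283*((1/120)*(-69) - 1196) = -6283*(-23/40 - 1196) = -6283*(-47863/40) = 300723229/40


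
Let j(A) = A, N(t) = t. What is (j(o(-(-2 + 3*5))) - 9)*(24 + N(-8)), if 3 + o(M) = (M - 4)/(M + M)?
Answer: -2360/13 ≈ -181.54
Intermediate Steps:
o(M) = -3 + (-4 + M)/(2*M) (o(M) = -3 + (M - 4)/(M + M) = -3 + (-4 + M)/((2*M)) = -3 + (-4 + M)*(1/(2*M)) = -3 + (-4 + M)/(2*M))
(j(o(-(-2 + 3*5))) - 9)*(24 + N(-8)) = ((-5/2 - 2*(-1/(-2 + 3*5))) - 9)*(24 - 8) = ((-5/2 - 2*(-1/(-2 + 15))) - 9)*16 = ((-5/2 - 2/((-1*13))) - 9)*16 = ((-5/2 - 2/(-13)) - 9)*16 = ((-5/2 - 2*(-1/13)) - 9)*16 = ((-5/2 + 2/13) - 9)*16 = (-61/26 - 9)*16 = -295/26*16 = -2360/13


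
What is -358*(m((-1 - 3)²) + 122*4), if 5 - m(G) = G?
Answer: -170766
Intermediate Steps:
m(G) = 5 - G
-358*(m((-1 - 3)²) + 122*4) = -358*((5 - (-1 - 3)²) + 122*4) = -358*((5 - 1*(-4)²) + 488) = -358*((5 - 1*16) + 488) = -358*((5 - 16) + 488) = -358*(-11 + 488) = -358*477 = -170766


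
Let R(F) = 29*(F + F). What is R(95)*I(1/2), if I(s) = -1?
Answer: -5510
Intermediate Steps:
R(F) = 58*F (R(F) = 29*(2*F) = 58*F)
R(95)*I(1/2) = (58*95)*(-1) = 5510*(-1) = -5510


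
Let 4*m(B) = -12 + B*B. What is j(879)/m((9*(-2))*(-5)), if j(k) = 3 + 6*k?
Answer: 1759/674 ≈ 2.6098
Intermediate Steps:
m(B) = -3 + B²/4 (m(B) = (-12 + B*B)/4 = (-12 + B²)/4 = -3 + B²/4)
j(879)/m((9*(-2))*(-5)) = (3 + 6*879)/(-3 + ((9*(-2))*(-5))²/4) = (3 + 5274)/(-3 + (-18*(-5))²/4) = 5277/(-3 + (¼)*90²) = 5277/(-3 + (¼)*8100) = 5277/(-3 + 2025) = 5277/2022 = 5277*(1/2022) = 1759/674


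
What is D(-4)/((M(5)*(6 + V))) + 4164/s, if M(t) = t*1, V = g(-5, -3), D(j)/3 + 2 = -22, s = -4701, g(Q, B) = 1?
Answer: -161404/54845 ≈ -2.9429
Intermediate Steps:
D(j) = -72 (D(j) = -6 + 3*(-22) = -6 - 66 = -72)
V = 1
M(t) = t
D(-4)/((M(5)*(6 + V))) + 4164/s = -72*1/(5*(6 + 1)) + 4164/(-4701) = -72/(5*7) + 4164*(-1/4701) = -72/35 - 1388/1567 = -161404/54845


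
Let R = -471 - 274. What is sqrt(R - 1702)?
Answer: I*sqrt(2447) ≈ 49.467*I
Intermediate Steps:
R = -745
sqrt(R - 1702) = sqrt(-745 - 1702) = sqrt(-2447) = I*sqrt(2447)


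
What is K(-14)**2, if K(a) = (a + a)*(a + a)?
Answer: 614656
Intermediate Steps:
K(a) = 4*a**2 (K(a) = (2*a)*(2*a) = 4*a**2)
K(-14)**2 = (4*(-14)**2)**2 = (4*196)**2 = 784**2 = 614656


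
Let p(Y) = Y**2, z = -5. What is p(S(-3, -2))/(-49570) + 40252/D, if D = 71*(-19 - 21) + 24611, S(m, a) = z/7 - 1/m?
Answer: 16294855924/8813372505 ≈ 1.8489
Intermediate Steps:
S(m, a) = -5/7 - 1/m
D = 21771 (D = 71*(-40) + 24611 = -2840 + 24611 = 21771)
p(S(-3, -2))/(-49570) + 40252/D = (-5/7 - 1/(-3))**2/(-49570) + 40252/21771 = (-5/7 - 1*(-1/3))**2*(-1/49570) + 40252*(1/21771) = (-5/7 + 1/3)**2*(-1/49570) + 40252/21771 = (-8/21)**2*(-1/49570) + 40252/21771 = (64/441)*(-1/49570) + 40252/21771 = -32/10930185 + 40252/21771 = 16294855924/8813372505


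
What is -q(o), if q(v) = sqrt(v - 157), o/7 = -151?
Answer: -I*sqrt(1214) ≈ -34.843*I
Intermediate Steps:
o = -1057 (o = 7*(-151) = -1057)
q(v) = sqrt(-157 + v)
-q(o) = -sqrt(-157 - 1057) = -sqrt(-1214) = -I*sqrt(1214)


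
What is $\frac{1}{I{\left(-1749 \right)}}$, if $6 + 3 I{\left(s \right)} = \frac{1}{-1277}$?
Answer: $- \frac{3831}{7663} \approx -0.49993$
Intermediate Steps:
$I{\left(s \right)} = - \frac{7663}{3831}$ ($I{\left(s \right)} = -2 + \frac{1}{3 \left(-1277\right)} = -2 + \frac{1}{3} \left(- \frac{1}{1277}\right) = -2 - \frac{1}{3831} = - \frac{7663}{3831}$)
$\frac{1}{I{\left(-1749 \right)}} = \frac{1}{- \frac{7663}{3831}} = - \frac{3831}{7663}$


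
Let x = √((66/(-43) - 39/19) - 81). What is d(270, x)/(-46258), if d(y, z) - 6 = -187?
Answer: 181/46258 ≈ 0.0039128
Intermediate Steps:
x = 2*I*√14115309/817 (x = √((66*(-1/43) - 39*1/19) - 81) = √((-66/43 - 39/19) - 81) = √(-2931/817 - 81) = √(-69108/817) = 2*I*√14115309/817 ≈ 9.1971*I)
d(y, z) = -181 (d(y, z) = 6 - 187 = -181)
d(270, x)/(-46258) = -181/(-46258) = -181*(-1/46258) = 181/46258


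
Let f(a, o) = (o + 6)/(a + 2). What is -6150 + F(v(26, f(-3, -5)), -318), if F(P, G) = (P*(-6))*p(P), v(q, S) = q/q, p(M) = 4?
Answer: -6174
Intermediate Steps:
f(a, o) = (6 + o)/(2 + a)
v(q, S) = 1
F(P, G) = -24*P (F(P, G) = (P*(-6))*4 = -6*P*4 = -24*P)
-6150 + F(v(26, f(-3, -5)), -318) = -6150 - 24*1 = -6150 - 24 = -6174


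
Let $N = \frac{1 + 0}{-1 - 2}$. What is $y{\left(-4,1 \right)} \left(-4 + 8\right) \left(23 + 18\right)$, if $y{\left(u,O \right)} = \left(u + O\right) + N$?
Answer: $- \frac{1640}{3} \approx -546.67$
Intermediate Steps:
$N = - \frac{1}{3}$ ($N = 1 \frac{1}{-3} = 1 \left(- \frac{1}{3}\right) = - \frac{1}{3} \approx -0.33333$)
$y{\left(u,O \right)} = - \frac{1}{3} + O + u$ ($y{\left(u,O \right)} = \left(u + O\right) - \frac{1}{3} = \left(O + u\right) - \frac{1}{3} = - \frac{1}{3} + O + u$)
$y{\left(-4,1 \right)} \left(-4 + 8\right) \left(23 + 18\right) = \left(- \frac{1}{3} + 1 - 4\right) \left(-4 + 8\right) \left(23 + 18\right) = - \frac{10 \cdot 4 \cdot 41}{3} = \left(- \frac{10}{3}\right) 164 = - \frac{1640}{3}$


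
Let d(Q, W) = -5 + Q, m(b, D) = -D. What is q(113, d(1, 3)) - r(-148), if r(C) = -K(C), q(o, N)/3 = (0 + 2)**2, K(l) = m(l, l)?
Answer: 160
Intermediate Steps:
K(l) = -l
q(o, N) = 12 (q(o, N) = 3*(0 + 2)**2 = 3*2**2 = 3*4 = 12)
r(C) = C (r(C) = -(-1)*C = C)
q(113, d(1, 3)) - r(-148) = 12 - 1*(-148) = 12 + 148 = 160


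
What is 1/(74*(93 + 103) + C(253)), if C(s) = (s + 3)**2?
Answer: 1/80040 ≈ 1.2494e-5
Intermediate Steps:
C(s) = (3 + s)**2
1/(74*(93 + 103) + C(253)) = 1/(74*(93 + 103) + (3 + 253)**2) = 1/(74*196 + 256**2) = 1/(14504 + 65536) = 1/80040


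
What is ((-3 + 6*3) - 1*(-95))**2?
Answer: 12100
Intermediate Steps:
((-3 + 6*3) - 1*(-95))**2 = ((-3 + 18) + 95)**2 = (15 + 95)**2 = 110**2 = 12100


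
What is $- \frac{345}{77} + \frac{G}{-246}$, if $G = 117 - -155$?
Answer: $- \frac{52907}{9471} \approx -5.5862$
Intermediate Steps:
$G = 272$ ($G = 117 + 155 = 272$)
$- \frac{345}{77} + \frac{G}{-246} = - \frac{345}{77} + \frac{272}{-246} = \left(-345\right) \frac{1}{77} + 272 \left(- \frac{1}{246}\right) = - \frac{345}{77} - \frac{136}{123} = - \frac{52907}{9471}$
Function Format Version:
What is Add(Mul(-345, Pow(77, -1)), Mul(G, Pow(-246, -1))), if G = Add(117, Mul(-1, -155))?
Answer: Rational(-52907, 9471) ≈ -5.5862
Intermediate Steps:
G = 272 (G = Add(117, 155) = 272)
Add(Mul(-345, Pow(77, -1)), Mul(G, Pow(-246, -1))) = Add(Mul(-345, Pow(77, -1)), Mul(272, Pow(-246, -1))) = Add(Mul(-345, Rational(1, 77)), Mul(272, Rational(-1, 246))) = Add(Rational(-345, 77), Rational(-136, 123)) = Rational(-52907, 9471)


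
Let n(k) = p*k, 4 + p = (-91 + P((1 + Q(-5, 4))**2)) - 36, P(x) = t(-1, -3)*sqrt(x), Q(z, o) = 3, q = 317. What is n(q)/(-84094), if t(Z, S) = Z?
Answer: 42795/84094 ≈ 0.50889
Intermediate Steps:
P(x) = -sqrt(x)
p = -135 (p = -4 + ((-91 - sqrt((1 + 3)**2)) - 36) = -4 + ((-91 - sqrt(4**2)) - 36) = -4 + ((-91 - sqrt(16)) - 36) = -4 + ((-91 - 1*4) - 36) = -4 + ((-91 - 4) - 36) = -4 + (-95 - 36) = -4 - 131 = -135)
n(k) = -135*k
n(q)/(-84094) = -135*317/(-84094) = -42795*(-1/84094) = 42795/84094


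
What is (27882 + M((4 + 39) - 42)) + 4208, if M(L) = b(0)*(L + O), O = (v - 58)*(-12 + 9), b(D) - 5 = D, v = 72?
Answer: 31885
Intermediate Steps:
b(D) = 5 + D
O = -42 (O = (72 - 58)*(-12 + 9) = 14*(-3) = -42)
M(L) = -210 + 5*L (M(L) = (5 + 0)*(L - 42) = 5*(-42 + L) = -210 + 5*L)
(27882 + M((4 + 39) - 42)) + 4208 = (27882 + (-210 + 5*((4 + 39) - 42))) + 4208 = (27882 + (-210 + 5*(43 - 42))) + 4208 = (27882 + (-210 + 5*1)) + 4208 = (27882 + (-210 + 5)) + 4208 = (27882 - 205) + 4208 = 27677 + 4208 = 31885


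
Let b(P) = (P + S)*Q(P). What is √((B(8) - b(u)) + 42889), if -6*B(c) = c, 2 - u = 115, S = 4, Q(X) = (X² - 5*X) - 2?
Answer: √13464681/3 ≈ 1223.1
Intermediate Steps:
Q(X) = -2 + X² - 5*X
u = -113 (u = 2 - 1*115 = 2 - 115 = -113)
B(c) = -c/6
b(P) = (4 + P)*(-2 + P² - 5*P) (b(P) = (P + 4)*(-2 + P² - 5*P) = (4 + P)*(-2 + P² - 5*P))
√((B(8) - b(u)) + 42889) = √((-⅙*8 - (-8 + (-113)³ - 1*(-113)² - 22*(-113))) + 42889) = √((-4/3 - (-8 - 1442897 - 1*12769 + 2486)) + 42889) = √((-4/3 - (-8 - 1442897 - 12769 + 2486)) + 42889) = √((-4/3 - 1*(-1453188)) + 42889) = √((-4/3 + 1453188) + 42889) = √(4359560/3 + 42889) = √(4488227/3) = √13464681/3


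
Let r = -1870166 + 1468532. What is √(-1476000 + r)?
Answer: 3*I*√208626 ≈ 1370.3*I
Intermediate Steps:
r = -401634
√(-1476000 + r) = √(-1476000 - 401634) = √(-1877634) = 3*I*√208626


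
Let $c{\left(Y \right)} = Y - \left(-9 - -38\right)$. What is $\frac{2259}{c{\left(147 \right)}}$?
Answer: $\frac{2259}{118} \approx 19.144$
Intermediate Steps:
$c{\left(Y \right)} = -29 + Y$ ($c{\left(Y \right)} = Y - \left(-9 + 38\right) = Y - 29 = -29 + Y$)
$\frac{2259}{c{\left(147 \right)}} = \frac{2259}{-29 + 147} = \frac{2259}{118}$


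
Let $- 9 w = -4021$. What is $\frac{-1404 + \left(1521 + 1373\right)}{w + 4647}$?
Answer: $\frac{6705}{22922} \approx 0.29251$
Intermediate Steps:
$w = \frac{4021}{9}$ ($w = \left(- \frac{1}{9}\right) \left(-4021\right) = \frac{4021}{9} \approx 446.78$)
$\frac{-1404 + \left(1521 + 1373\right)}{w + 4647} = \frac{-1404 + \left(1521 + 1373\right)}{\frac{4021}{9} + 4647} = \frac{-1404 + 2894}{\frac{45844}{9}} = 1490 \cdot \frac{9}{45844} = \frac{6705}{22922}$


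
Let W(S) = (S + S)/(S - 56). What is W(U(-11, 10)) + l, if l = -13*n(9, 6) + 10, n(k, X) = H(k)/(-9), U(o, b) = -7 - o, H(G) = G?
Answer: 297/13 ≈ 22.846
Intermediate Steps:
W(S) = 2*S/(-56 + S) (W(S) = (2*S)/(-56 + S) = 2*S/(-56 + S))
n(k, X) = -k/9 (n(k, X) = k/(-9) = k*(-⅑) = -k/9)
l = 23 (l = -(-13)*9/9 + 10 = -13*(-1) + 10 = 13 + 10 = 23)
W(U(-11, 10)) + l = 2*(-7 - 1*(-11))/(-56 + (-7 - 1*(-11))) + 23 = 2*(-7 + 11)/(-56 + (-7 + 11)) + 23 = 2*4/(-56 + 4) + 23 = 2*4/(-52) + 23 = 2*4*(-1/52) + 23 = -2/13 + 23 = 297/13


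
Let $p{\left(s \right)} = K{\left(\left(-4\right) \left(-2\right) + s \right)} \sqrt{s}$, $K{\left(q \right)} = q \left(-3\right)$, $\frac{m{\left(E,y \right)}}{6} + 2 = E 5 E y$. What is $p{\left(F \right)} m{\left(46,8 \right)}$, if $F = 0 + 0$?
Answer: $0$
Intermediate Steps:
$m{\left(E,y \right)} = -12 + 30 y E^{2}$ ($m{\left(E,y \right)} = -12 + 6 E 5 E y = -12 + 6 \cdot 5 E E y = -12 + 6 \cdot 5 y E^{2} = -12 + 30 y E^{2}$)
$F = 0$
$K{\left(q \right)} = - 3 q$
$p{\left(s \right)} = \sqrt{s} \left(-24 - 3 s\right)$ ($p{\left(s \right)} = - 3 \left(\left(-4\right) \left(-2\right) + s\right) \sqrt{s} = - 3 \left(8 + s\right) \sqrt{s} = \left(-24 - 3 s\right) \sqrt{s} = \sqrt{s} \left(-24 - 3 s\right)$)
$p{\left(F \right)} m{\left(46,8 \right)} = 3 \sqrt{0} \left(-8 - 0\right) \left(-12 + 30 \cdot 8 \cdot 46^{2}\right) = 3 \cdot 0 \left(-8 + 0\right) \left(-12 + 30 \cdot 8 \cdot 2116\right) = 3 \cdot 0 \left(-8\right) \left(-12 + 507840\right) = 0 \cdot 507828 = 0$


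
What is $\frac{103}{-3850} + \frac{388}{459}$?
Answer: $\frac{1446523}{1767150} \approx 0.81856$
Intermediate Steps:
$\frac{103}{-3850} + \frac{388}{459} = 103 \left(- \frac{1}{3850}\right) + 388 \cdot \frac{1}{459} = - \frac{103}{3850} + \frac{388}{459} = \frac{1446523}{1767150}$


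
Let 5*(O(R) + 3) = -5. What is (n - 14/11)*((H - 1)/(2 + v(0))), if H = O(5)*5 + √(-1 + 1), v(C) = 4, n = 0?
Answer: 49/11 ≈ 4.4545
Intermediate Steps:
O(R) = -4 (O(R) = -3 + (⅕)*(-5) = -3 - 1 = -4)
H = -20 (H = -4*5 + √(-1 + 1) = -20 + √0 = -20 + 0 = -20)
(n - 14/11)*((H - 1)/(2 + v(0))) = (0 - 14/11)*((-20 - 1)/(2 + 4)) = (0 - 14*1/11)*(-21/6) = (0 - 14/11)*(-21*⅙) = -14/11*(-7/2) = 49/11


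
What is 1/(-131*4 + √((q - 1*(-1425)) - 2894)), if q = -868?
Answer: -524/276913 - I*√2337/276913 ≈ -0.0018923 - 0.00017458*I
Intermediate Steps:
1/(-131*4 + √((q - 1*(-1425)) - 2894)) = 1/(-131*4 + √((-868 - 1*(-1425)) - 2894)) = 1/(-524 + √((-868 + 1425) - 2894)) = 1/(-524 + √(557 - 2894)) = 1/(-524 + √(-2337)) = 1/(-524 + I*√2337)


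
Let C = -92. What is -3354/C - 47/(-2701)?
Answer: 4531739/124246 ≈ 36.474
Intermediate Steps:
-3354/C - 47/(-2701) = -3354/(-92) - 47/(-2701) = -3354*(-1/92) - 47*(-1/2701) = 1677/46 + 47/2701 = 4531739/124246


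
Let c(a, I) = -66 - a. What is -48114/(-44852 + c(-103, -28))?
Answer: 48114/44815 ≈ 1.0736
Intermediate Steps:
-48114/(-44852 + c(-103, -28)) = -48114/(-44852 + (-66 - 1*(-103))) = -48114/(-44852 + (-66 + 103)) = -48114/(-44852 + 37) = -48114/(-44815) = -48114*(-1/44815) = 48114/44815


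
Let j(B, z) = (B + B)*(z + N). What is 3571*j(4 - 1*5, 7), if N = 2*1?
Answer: -64278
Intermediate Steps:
N = 2
j(B, z) = 2*B*(2 + z) (j(B, z) = (B + B)*(z + 2) = (2*B)*(2 + z) = 2*B*(2 + z))
3571*j(4 - 1*5, 7) = 3571*(2*(4 - 1*5)*(2 + 7)) = 3571*(2*(4 - 5)*9) = 3571*(2*(-1)*9) = 3571*(-18) = -64278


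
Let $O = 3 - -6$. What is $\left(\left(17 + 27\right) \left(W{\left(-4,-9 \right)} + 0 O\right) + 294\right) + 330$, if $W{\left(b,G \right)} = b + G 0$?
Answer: $448$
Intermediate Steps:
$W{\left(b,G \right)} = b$ ($W{\left(b,G \right)} = b + 0 = b$)
$O = 9$ ($O = 3 + 6 = 9$)
$\left(\left(17 + 27\right) \left(W{\left(-4,-9 \right)} + 0 O\right) + 294\right) + 330 = \left(\left(17 + 27\right) \left(-4 + 0 \cdot 9\right) + 294\right) + 330 = \left(44 \left(-4 + 0\right) + 294\right) + 330 = \left(44 \left(-4\right) + 294\right) + 330 = \left(-176 + 294\right) + 330 = 118 + 330 = 448$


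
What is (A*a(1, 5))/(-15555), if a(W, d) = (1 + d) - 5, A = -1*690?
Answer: 46/1037 ≈ 0.044359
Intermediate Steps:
A = -690
a(W, d) = -4 + d
(A*a(1, 5))/(-15555) = -690*(-4 + 5)/(-15555) = -690*1*(-1/15555) = -690*(-1/15555) = 46/1037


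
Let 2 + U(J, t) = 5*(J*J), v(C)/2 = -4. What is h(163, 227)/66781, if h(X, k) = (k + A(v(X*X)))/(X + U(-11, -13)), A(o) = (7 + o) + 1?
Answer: 227/51154246 ≈ 4.4376e-6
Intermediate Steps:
v(C) = -8 (v(C) = 2*(-4) = -8)
A(o) = 8 + o
U(J, t) = -2 + 5*J² (U(J, t) = -2 + 5*(J*J) = -2 + 5*J²)
h(X, k) = k/(603 + X) (h(X, k) = (k + (8 - 8))/(X + (-2 + 5*(-11)²)) = (k + 0)/(X + (-2 + 5*121)) = k/(X + (-2 + 605)) = k/(X + 603) = k/(603 + X))
h(163, 227)/66781 = (227/(603 + 163))/66781 = (227/766)*(1/66781) = 227/51154246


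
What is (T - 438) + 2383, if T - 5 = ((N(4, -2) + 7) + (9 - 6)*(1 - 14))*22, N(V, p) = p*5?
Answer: 1026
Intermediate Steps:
N(V, p) = 5*p
T = -919 (T = 5 + ((5*(-2) + 7) + (9 - 6)*(1 - 14))*22 = 5 + ((-10 + 7) + 3*(-13))*22 = 5 + (-3 - 39)*22 = 5 - 42*22 = 5 - 924 = -919)
(T - 438) + 2383 = (-919 - 438) + 2383 = -1357 + 2383 = 1026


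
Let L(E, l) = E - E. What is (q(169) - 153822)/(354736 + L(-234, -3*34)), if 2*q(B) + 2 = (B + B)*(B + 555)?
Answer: -31467/354736 ≈ -0.088705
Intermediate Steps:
L(E, l) = 0
q(B) = -1 + B*(555 + B) (q(B) = -1 + ((B + B)*(B + 555))/2 = -1 + ((2*B)*(555 + B))/2 = -1 + (2*B*(555 + B))/2 = -1 + B*(555 + B))
(q(169) - 153822)/(354736 + L(-234, -3*34)) = ((-1 + 169² + 555*169) - 153822)/(354736 + 0) = ((-1 + 28561 + 93795) - 153822)/354736 = (122355 - 153822)*(1/354736) = -31467*1/354736 = -31467/354736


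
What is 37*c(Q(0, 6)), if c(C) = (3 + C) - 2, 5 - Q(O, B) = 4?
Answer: 74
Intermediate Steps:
Q(O, B) = 1 (Q(O, B) = 5 - 1*4 = 5 - 4 = 1)
c(C) = 1 + C
37*c(Q(0, 6)) = 37*(1 + 1) = 37*2 = 74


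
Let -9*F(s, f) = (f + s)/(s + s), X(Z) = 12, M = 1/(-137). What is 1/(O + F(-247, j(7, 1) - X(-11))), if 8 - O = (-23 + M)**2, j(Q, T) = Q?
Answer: -4635943/2417145910 ≈ -0.0019179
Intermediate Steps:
M = -1/137 ≈ -0.0072993
O = -9784952/18769 (O = 8 - (-23 - 1/137)**2 = 8 - (-3152/137)**2 = 8 - 1*9935104/18769 = 8 - 9935104/18769 = -9784952/18769 ≈ -521.34)
F(s, f) = -(f + s)/(18*s) (F(s, f) = -(f + s)/(9*(s + s)) = -(f + s)/(9*(2*s)) = -(f + s)*1/(2*s)/9 = -(f + s)/(18*s))
1/(O + F(-247, j(7, 1) - X(-11))) = 1/(-9784952/18769 + (1/18)*(-(7 - 1*12) - 1*(-247))/(-247)) = 1/(-9784952/18769 + (1/18)*(-1/247)*(-(7 - 12) + 247)) = 1/(-9784952/18769 + (1/18)*(-1/247)*(-1*(-5) + 247)) = 1/(-9784952/18769 + (1/18)*(-1/247)*(5 + 247)) = 1/(-9784952/18769 + (1/18)*(-1/247)*252) = 1/(-9784952/18769 - 14/247) = 1/(-2417145910/4635943) = -4635943/2417145910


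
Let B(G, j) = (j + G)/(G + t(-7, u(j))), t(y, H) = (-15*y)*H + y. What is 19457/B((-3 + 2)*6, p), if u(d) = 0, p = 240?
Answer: -19457/18 ≈ -1080.9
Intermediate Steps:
t(y, H) = y - 15*H*y (t(y, H) = -15*H*y + y = y - 15*H*y)
B(G, j) = (G + j)/(-7 + G) (B(G, j) = (j + G)/(G - 7*(1 - 15*0)) = (G + j)/(G - 7*(1 + 0)) = (G + j)/(G - 7*1) = (G + j)/(G - 7) = (G + j)/(-7 + G))
19457/B((-3 + 2)*6, p) = 19457/((((-3 + 2)*6 + 240)/(-7 + (-3 + 2)*6))) = 19457/(((-1*6 + 240)/(-7 - 1*6))) = 19457/(((-6 + 240)/(-7 - 6))) = 19457/((234/(-13))) = 19457/((-1/13*234)) = 19457/(-18) = 19457*(-1/18) = -19457/18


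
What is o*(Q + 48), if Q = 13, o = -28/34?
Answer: -854/17 ≈ -50.235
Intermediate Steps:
o = -14/17 (o = -28*1/34 = -14/17 ≈ -0.82353)
o*(Q + 48) = -14*(13 + 48)/17 = -14/17*61 = -854/17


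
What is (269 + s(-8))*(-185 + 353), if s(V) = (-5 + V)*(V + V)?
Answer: 80136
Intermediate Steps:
s(V) = 2*V*(-5 + V) (s(V) = (-5 + V)*(2*V) = 2*V*(-5 + V))
(269 + s(-8))*(-185 + 353) = (269 + 2*(-8)*(-5 - 8))*(-185 + 353) = (269 + 2*(-8)*(-13))*168 = (269 + 208)*168 = 477*168 = 80136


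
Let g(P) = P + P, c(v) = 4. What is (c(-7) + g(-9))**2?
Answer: 196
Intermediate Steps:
g(P) = 2*P
(c(-7) + g(-9))**2 = (4 + 2*(-9))**2 = (4 - 18)**2 = (-14)**2 = 196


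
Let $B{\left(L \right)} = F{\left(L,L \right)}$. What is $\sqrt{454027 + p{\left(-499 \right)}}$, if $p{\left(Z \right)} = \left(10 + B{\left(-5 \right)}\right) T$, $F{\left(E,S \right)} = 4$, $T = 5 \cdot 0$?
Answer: $\sqrt{454027} \approx 673.82$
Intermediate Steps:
$T = 0$
$B{\left(L \right)} = 4$
$p{\left(Z \right)} = 0$ ($p{\left(Z \right)} = \left(10 + 4\right) 0 = 14 \cdot 0 = 0$)
$\sqrt{454027 + p{\left(-499 \right)}} = \sqrt{454027 + 0} = \sqrt{454027}$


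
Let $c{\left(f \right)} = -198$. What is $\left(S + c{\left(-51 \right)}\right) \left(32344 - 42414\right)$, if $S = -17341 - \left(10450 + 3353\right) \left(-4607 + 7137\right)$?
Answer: $351837029030$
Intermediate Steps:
$S = -34938931$ ($S = -17341 - 13803 \cdot 2530 = -17341 - 34921590 = -34938931$)
$\left(S + c{\left(-51 \right)}\right) \left(32344 - 42414\right) = \left(-34938931 - 198\right) \left(32344 - 42414\right) = - 34939129 \left(32344 - 42414\right) = \left(-34939129\right) \left(-10070\right) = 351837029030$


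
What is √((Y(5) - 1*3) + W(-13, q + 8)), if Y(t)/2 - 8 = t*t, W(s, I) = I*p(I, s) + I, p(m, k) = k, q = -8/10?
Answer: 3*I*√65/5 ≈ 4.8374*I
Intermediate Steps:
q = -⅘ (q = -8*⅒ = -⅘ ≈ -0.80000)
W(s, I) = I + I*s (W(s, I) = I*s + I = I + I*s)
Y(t) = 16 + 2*t² (Y(t) = 16 + 2*(t*t) = 16 + 2*t²)
√((Y(5) - 1*3) + W(-13, q + 8)) = √(((16 + 2*5²) - 1*3) + (-⅘ + 8)*(1 - 13)) = √(((16 + 2*25) - 3) + (36/5)*(-12)) = √(((16 + 50) - 3) - 432/5) = √((66 - 3) - 432/5) = √(63 - 432/5) = √(-117/5) = 3*I*√65/5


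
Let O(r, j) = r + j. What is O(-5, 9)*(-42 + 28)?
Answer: -56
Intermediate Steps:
O(r, j) = j + r
O(-5, 9)*(-42 + 28) = (9 - 5)*(-42 + 28) = 4*(-14) = -56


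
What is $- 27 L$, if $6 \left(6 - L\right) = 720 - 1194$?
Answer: $-2295$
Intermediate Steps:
$L = 85$ ($L = 6 - \frac{720 - 1194}{6} = 6 - -79 = 6 + 79 = 85$)
$- 27 L = \left(-27\right) 85 = -2295$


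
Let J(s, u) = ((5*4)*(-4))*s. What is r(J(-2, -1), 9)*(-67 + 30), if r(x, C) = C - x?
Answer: 5587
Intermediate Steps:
J(s, u) = -80*s (J(s, u) = (20*(-4))*s = -80*s)
r(J(-2, -1), 9)*(-67 + 30) = (9 - (-80)*(-2))*(-67 + 30) = (9 - 1*160)*(-37) = (9 - 160)*(-37) = -151*(-37) = 5587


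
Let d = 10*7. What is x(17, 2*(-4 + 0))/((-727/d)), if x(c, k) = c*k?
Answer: 9520/727 ≈ 13.095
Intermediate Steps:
d = 70
x(17, 2*(-4 + 0))/((-727/d)) = (17*(2*(-4 + 0)))/((-727/70)) = (17*(2*(-4)))/((-727*1/70)) = (17*(-8))/(-727/70) = -136*(-70/727) = 9520/727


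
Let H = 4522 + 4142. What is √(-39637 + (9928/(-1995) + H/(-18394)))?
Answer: I*√13345616240008738665/18348015 ≈ 199.1*I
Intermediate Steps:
H = 8664
√(-39637 + (9928/(-1995) + H/(-18394))) = √(-39637 + (9928/(-1995) + 8664/(-18394))) = √(-39637 + (9928*(-1/1995) + 8664*(-1/18394))) = √(-39637 + (-9928/1995 - 4332/9197)) = √(-39637 - 99950156/18348015) = √(-727360220711/18348015) = I*√13345616240008738665/18348015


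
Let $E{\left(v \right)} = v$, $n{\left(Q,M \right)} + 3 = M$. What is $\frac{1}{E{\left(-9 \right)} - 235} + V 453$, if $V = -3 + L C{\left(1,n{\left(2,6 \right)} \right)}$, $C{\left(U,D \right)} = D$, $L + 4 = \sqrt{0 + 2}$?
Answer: $- \frac{1657981}{244} + 1359 \sqrt{2} \approx -4873.1$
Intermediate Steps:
$n{\left(Q,M \right)} = -3 + M$
$L = -4 + \sqrt{2}$ ($L = -4 + \sqrt{0 + 2} = -4 + \sqrt{2} \approx -2.5858$)
$V = -15 + 3 \sqrt{2}$ ($V = -3 + \left(-4 + \sqrt{2}\right) \left(-3 + 6\right) = -3 + \left(-4 + \sqrt{2}\right) 3 = -3 - \left(12 - 3 \sqrt{2}\right) = -15 + 3 \sqrt{2} \approx -10.757$)
$\frac{1}{E{\left(-9 \right)} - 235} + V 453 = \frac{1}{-9 - 235} + \left(-15 + 3 \sqrt{2}\right) 453 = \frac{1}{-244} - \left(6795 - 1359 \sqrt{2}\right) = - \frac{1}{244} - \left(6795 - 1359 \sqrt{2}\right) = - \frac{1657981}{244} + 1359 \sqrt{2}$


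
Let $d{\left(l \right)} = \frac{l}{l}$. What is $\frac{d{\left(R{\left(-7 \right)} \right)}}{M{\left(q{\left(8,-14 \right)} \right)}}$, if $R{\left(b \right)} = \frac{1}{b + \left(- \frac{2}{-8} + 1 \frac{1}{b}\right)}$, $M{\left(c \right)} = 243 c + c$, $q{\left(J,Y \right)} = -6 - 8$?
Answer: $- \frac{1}{3416} \approx -0.00029274$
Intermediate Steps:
$q{\left(J,Y \right)} = -14$ ($q{\left(J,Y \right)} = -6 - 8 = -14$)
$M{\left(c \right)} = 244 c$
$R{\left(b \right)} = \frac{1}{\frac{1}{4} + b + \frac{1}{b}}$ ($R{\left(b \right)} = \frac{1}{b + \left(\left(-2\right) \left(- \frac{1}{8}\right) + \frac{1}{b}\right)} = \frac{1}{b + \left(\frac{1}{4} + \frac{1}{b}\right)} = \frac{1}{\frac{1}{4} + b + \frac{1}{b}}$)
$d{\left(l \right)} = 1$
$\frac{d{\left(R{\left(-7 \right)} \right)}}{M{\left(q{\left(8,-14 \right)} \right)}} = 1 \frac{1}{244 \left(-14\right)} = 1 \frac{1}{-3416} = 1 \left(- \frac{1}{3416}\right) = - \frac{1}{3416}$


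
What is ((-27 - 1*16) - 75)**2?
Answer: 13924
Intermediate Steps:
((-27 - 1*16) - 75)**2 = ((-27 - 16) - 75)**2 = (-43 - 75)**2 = (-118)**2 = 13924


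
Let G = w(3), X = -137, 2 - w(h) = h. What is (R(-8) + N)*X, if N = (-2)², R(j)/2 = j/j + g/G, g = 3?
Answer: 0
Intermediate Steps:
w(h) = 2 - h
G = -1 (G = 2 - 1*3 = 2 - 3 = -1)
R(j) = -4 (R(j) = 2*(j/j + 3/(-1)) = 2*(1 + 3*(-1)) = 2*(1 - 3) = 2*(-2) = -4)
N = 4
(R(-8) + N)*X = (-4 + 4)*(-137) = 0*(-137) = 0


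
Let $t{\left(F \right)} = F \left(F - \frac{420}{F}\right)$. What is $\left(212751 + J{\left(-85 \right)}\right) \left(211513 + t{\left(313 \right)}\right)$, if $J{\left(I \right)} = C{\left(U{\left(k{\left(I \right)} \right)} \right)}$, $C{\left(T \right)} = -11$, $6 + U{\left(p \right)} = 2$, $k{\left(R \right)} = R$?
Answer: $65749849880$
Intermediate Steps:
$U{\left(p \right)} = -4$ ($U{\left(p \right)} = -6 + 2 = -4$)
$J{\left(I \right)} = -11$
$\left(212751 + J{\left(-85 \right)}\right) \left(211513 + t{\left(313 \right)}\right) = \left(212751 - 11\right) \left(211513 - \left(420 - 313^{2}\right)\right) = 212740 \left(211513 + \left(-420 + 97969\right)\right) = 212740 \left(211513 + 97549\right) = 212740 \cdot 309062 = 65749849880$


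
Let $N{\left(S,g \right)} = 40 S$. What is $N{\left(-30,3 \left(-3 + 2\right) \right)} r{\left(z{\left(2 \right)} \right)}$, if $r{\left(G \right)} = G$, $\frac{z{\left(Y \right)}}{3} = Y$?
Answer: $-7200$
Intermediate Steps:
$z{\left(Y \right)} = 3 Y$
$N{\left(-30,3 \left(-3 + 2\right) \right)} r{\left(z{\left(2 \right)} \right)} = 40 \left(-30\right) 3 \cdot 2 = \left(-1200\right) 6 = -7200$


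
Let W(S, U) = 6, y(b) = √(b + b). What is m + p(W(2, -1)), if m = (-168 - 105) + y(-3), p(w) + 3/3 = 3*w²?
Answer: -166 + I*√6 ≈ -166.0 + 2.4495*I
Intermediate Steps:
y(b) = √2*√b (y(b) = √(2*b) = √2*√b)
p(w) = -1 + 3*w²
m = -273 + I*√6 (m = (-168 - 105) + √2*√(-3) = -273 + √2*(I*√3) = -273 + I*√6 ≈ -273.0 + 2.4495*I)
m + p(W(2, -1)) = (-273 + I*√6) + (-1 + 3*6²) = (-273 + I*√6) + (-1 + 3*36) = (-273 + I*√6) + (-1 + 108) = (-273 + I*√6) + 107 = -166 + I*√6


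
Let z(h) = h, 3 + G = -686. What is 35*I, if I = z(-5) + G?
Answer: -24290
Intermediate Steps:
G = -689 (G = -3 - 686 = -689)
I = -694 (I = -5 - 689 = -694)
35*I = 35*(-694) = -24290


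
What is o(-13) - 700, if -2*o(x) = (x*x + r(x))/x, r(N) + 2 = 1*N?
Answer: -9023/13 ≈ -694.08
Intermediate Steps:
r(N) = -2 + N (r(N) = -2 + 1*N = -2 + N)
o(x) = -(-2 + x + x**2)/(2*x) (o(x) = -(x*x + (-2 + x))/(2*x) = -(x**2 + (-2 + x))/(2*x) = -(-2 + x + x**2)/(2*x))
o(-13) - 700 = (1/2)*(2 - 1*(-13) - 1*(-13)**2)/(-13) - 700 = (1/2)*(-1/13)*(2 + 13 - 1*169) - 700 = (1/2)*(-1/13)*(2 + 13 - 169) - 700 = (1/2)*(-1/13)*(-154) - 700 = 77/13 - 700 = -9023/13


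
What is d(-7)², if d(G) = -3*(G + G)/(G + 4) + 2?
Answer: 144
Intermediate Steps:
d(G) = 2 - 6*G/(4 + G) (d(G) = -3*2*G/(4 + G) + 2 = -6*G/(4 + G) + 2 = 2 - 6*G/(4 + G))
d(-7)² = (4*(2 - 1*(-7))/(4 - 7))² = (4*(2 + 7)/(-3))² = (4*(-⅓)*9)² = (-12)² = 144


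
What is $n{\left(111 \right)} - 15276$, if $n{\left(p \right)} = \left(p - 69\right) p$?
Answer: $-10614$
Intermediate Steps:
$n{\left(p \right)} = p \left(-69 + p\right)$ ($n{\left(p \right)} = \left(p - 69\right) p = \left(-69 + p\right) p = p \left(-69 + p\right)$)
$n{\left(111 \right)} - 15276 = 111 \left(-69 + 111\right) - 15276 = 111 \cdot 42 - 15276 = 4662 - 15276 = -10614$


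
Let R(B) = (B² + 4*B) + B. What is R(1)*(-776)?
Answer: -4656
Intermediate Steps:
R(B) = B² + 5*B
R(1)*(-776) = (1*(5 + 1))*(-776) = (1*6)*(-776) = 6*(-776) = -4656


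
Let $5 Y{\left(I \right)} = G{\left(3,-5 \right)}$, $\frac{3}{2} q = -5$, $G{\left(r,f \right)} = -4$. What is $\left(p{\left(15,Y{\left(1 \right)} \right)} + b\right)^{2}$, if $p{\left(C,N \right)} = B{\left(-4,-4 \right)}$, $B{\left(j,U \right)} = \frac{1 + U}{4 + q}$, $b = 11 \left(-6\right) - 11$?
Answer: $\frac{26569}{4} \approx 6642.3$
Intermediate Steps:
$q = - \frac{10}{3}$ ($q = \frac{2}{3} \left(-5\right) = - \frac{10}{3} \approx -3.3333$)
$Y{\left(I \right)} = - \frac{4}{5}$ ($Y{\left(I \right)} = \frac{1}{5} \left(-4\right) = - \frac{4}{5}$)
$b = -77$ ($b = -66 - 11 = -77$)
$B{\left(j,U \right)} = \frac{3}{2} + \frac{3 U}{2}$ ($B{\left(j,U \right)} = \frac{1 + U}{4 - \frac{10}{3}} = \frac{1 + U}{\frac{2}{3}} = \left(1 + U\right) \frac{3}{2} = \frac{3}{2} + \frac{3 U}{2}$)
$p{\left(C,N \right)} = - \frac{9}{2}$ ($p{\left(C,N \right)} = \frac{3}{2} + \frac{3}{2} \left(-4\right) = \frac{3}{2} - 6 = - \frac{9}{2}$)
$\left(p{\left(15,Y{\left(1 \right)} \right)} + b\right)^{2} = \left(- \frac{9}{2} - 77\right)^{2} = \left(- \frac{163}{2}\right)^{2} = \frac{26569}{4}$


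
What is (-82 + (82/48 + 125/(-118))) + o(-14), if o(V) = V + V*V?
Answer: 142519/1416 ≈ 100.65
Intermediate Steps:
o(V) = V + V²
(-82 + (82/48 + 125/(-118))) + o(-14) = (-82 + (82/48 + 125/(-118))) - 14*(1 - 14) = (-82 + (82*(1/48) + 125*(-1/118))) - 14*(-13) = (-82 + (41/24 - 125/118)) + 182 = (-82 + 919/1416) + 182 = -115193/1416 + 182 = 142519/1416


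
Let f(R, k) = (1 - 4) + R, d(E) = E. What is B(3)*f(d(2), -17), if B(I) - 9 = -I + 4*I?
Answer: -18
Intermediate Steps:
f(R, k) = -3 + R
B(I) = 9 + 3*I (B(I) = 9 + (-I + 4*I) = 9 + 3*I)
B(3)*f(d(2), -17) = (9 + 3*3)*(-3 + 2) = (9 + 9)*(-1) = 18*(-1) = -18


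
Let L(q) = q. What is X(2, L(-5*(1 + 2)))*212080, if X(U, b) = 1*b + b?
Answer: -6362400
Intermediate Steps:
X(U, b) = 2*b (X(U, b) = b + b = 2*b)
X(2, L(-5*(1 + 2)))*212080 = (2*(-5*(1 + 2)))*212080 = (2*(-5*3))*212080 = (2*(-15))*212080 = -30*212080 = -6362400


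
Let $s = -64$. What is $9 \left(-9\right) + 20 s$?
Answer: $-1361$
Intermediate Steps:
$9 \left(-9\right) + 20 s = 9 \left(-9\right) + 20 \left(-64\right) = -81 - 1280 = -1361$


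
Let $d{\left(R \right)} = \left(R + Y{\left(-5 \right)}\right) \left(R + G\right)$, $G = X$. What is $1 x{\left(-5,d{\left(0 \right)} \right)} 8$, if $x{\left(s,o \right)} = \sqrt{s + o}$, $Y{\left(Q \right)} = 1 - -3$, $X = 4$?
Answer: $8 \sqrt{11} \approx 26.533$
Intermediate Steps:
$Y{\left(Q \right)} = 4$ ($Y{\left(Q \right)} = 1 + 3 = 4$)
$G = 4$
$d{\left(R \right)} = \left(4 + R\right)^{2}$ ($d{\left(R \right)} = \left(R + 4\right) \left(R + 4\right) = \left(4 + R\right) \left(4 + R\right) = \left(4 + R\right)^{2}$)
$x{\left(s,o \right)} = \sqrt{o + s}$
$1 x{\left(-5,d{\left(0 \right)} \right)} 8 = 1 \sqrt{\left(16 + 0^{2} + 8 \cdot 0\right) - 5} \cdot 8 = 1 \sqrt{\left(16 + 0 + 0\right) - 5} \cdot 8 = 1 \sqrt{16 - 5} \cdot 8 = 1 \sqrt{11} \cdot 8 = \sqrt{11} \cdot 8 = 8 \sqrt{11}$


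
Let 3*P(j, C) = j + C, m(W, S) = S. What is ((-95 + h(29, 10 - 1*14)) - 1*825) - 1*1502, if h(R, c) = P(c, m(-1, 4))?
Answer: -2422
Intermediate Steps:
P(j, C) = C/3 + j/3 (P(j, C) = (j + C)/3 = (C + j)/3 = C/3 + j/3)
h(R, c) = 4/3 + c/3 (h(R, c) = (⅓)*4 + c/3 = 4/3 + c/3)
((-95 + h(29, 10 - 1*14)) - 1*825) - 1*1502 = ((-95 + (4/3 + (10 - 1*14)/3)) - 1*825) - 1*1502 = ((-95 + (4/3 + (10 - 14)/3)) - 825) - 1502 = ((-95 + (4/3 + (⅓)*(-4))) - 825) - 1502 = ((-95 + (4/3 - 4/3)) - 825) - 1502 = ((-95 + 0) - 825) - 1502 = (-95 - 825) - 1502 = -920 - 1502 = -2422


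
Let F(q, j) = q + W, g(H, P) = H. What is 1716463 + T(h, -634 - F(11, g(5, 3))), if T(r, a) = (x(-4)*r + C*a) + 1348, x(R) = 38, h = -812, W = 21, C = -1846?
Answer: 2916391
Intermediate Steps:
F(q, j) = 21 + q (F(q, j) = q + 21 = 21 + q)
T(r, a) = 1348 - 1846*a + 38*r (T(r, a) = (38*r - 1846*a) + 1348 = (-1846*a + 38*r) + 1348 = 1348 - 1846*a + 38*r)
1716463 + T(h, -634 - F(11, g(5, 3))) = 1716463 + (1348 - 1846*(-634 - (21 + 11)) + 38*(-812)) = 1716463 + (1348 - 1846*(-634 - 1*32) - 30856) = 1716463 + (1348 - 1846*(-634 - 32) - 30856) = 1716463 + (1348 - 1846*(-666) - 30856) = 1716463 + (1348 + 1229436 - 30856) = 1716463 + 1199928 = 2916391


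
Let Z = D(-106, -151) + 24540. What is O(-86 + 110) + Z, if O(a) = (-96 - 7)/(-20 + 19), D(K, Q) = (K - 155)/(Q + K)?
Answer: 6333512/257 ≈ 24644.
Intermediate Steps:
D(K, Q) = (-155 + K)/(K + Q)
O(a) = 103 (O(a) = -103/(-1) = -103*(-1) = 103)
Z = 6307041/257 (Z = (-155 - 106)/(-106 - 151) + 24540 = -261/(-257) + 24540 = -1/257*(-261) + 24540 = 261/257 + 24540 = 6307041/257 ≈ 24541.)
O(-86 + 110) + Z = 103 + 6307041/257 = 6333512/257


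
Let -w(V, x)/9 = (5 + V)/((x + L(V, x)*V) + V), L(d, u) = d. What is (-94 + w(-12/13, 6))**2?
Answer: 1119772369/111556 ≈ 10038.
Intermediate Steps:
w(V, x) = -9*(5 + V)/(V + x + V**2) (w(V, x) = -9*(5 + V)/((x + V*V) + V) = -9*(5 + V)/((x + V**2) + V) = -9*(5 + V)/(V + x + V**2))
(-94 + w(-12/13, 6))**2 = (-94 + 9*(-5 - (-12)/13)/(-12/13 + 6 + (-12/13)**2))**2 = (-94 + 9*(-5 - (-12)/13)/(-12*1/13 + 6 + (-12*1/13)**2))**2 = (-94 + 9*(-5 - 1*(-12/13))/(-12/13 + 6 + (-12/13)**2))**2 = (-94 + 9*(-5 + 12/13)/(-12/13 + 6 + 144/169))**2 = (-94 + 9*(-53/13)/(1002/169))**2 = (-94 + 9*(169/1002)*(-53/13))**2 = (-94 - 2067/334)**2 = (-33463/334)**2 = 1119772369/111556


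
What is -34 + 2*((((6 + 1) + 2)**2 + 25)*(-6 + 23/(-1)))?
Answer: -6182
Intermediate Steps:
-34 + 2*((((6 + 1) + 2)**2 + 25)*(-6 + 23/(-1))) = -34 + 2*(((7 + 2)**2 + 25)*(-6 + 23*(-1))) = -34 + 2*((9**2 + 25)*(-6 - 23)) = -34 + 2*((81 + 25)*(-29)) = -34 + 2*(106*(-29)) = -34 + 2*(-3074) = -34 - 6148 = -6182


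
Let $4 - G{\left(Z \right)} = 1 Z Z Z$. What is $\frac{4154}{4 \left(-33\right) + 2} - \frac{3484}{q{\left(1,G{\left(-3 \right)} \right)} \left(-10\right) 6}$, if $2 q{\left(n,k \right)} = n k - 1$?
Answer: $- \frac{82142}{2925} \approx -28.083$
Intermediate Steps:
$G{\left(Z \right)} = 4 - Z^{3}$ ($G{\left(Z \right)} = 4 - 1 Z Z Z = 4 - Z Z Z = 4 - Z^{2} Z = 4 - Z^{3}$)
$q{\left(n,k \right)} = - \frac{1}{2} + \frac{k n}{2}$ ($q{\left(n,k \right)} = \frac{n k - 1}{2} = \frac{k n - 1}{2} = \frac{-1 + k n}{2} = - \frac{1}{2} + \frac{k n}{2}$)
$\frac{4154}{4 \left(-33\right) + 2} - \frac{3484}{q{\left(1,G{\left(-3 \right)} \right)} \left(-10\right) 6} = \frac{4154}{4 \left(-33\right) + 2} - \frac{3484}{\left(- \frac{1}{2} + \frac{1}{2} \left(4 - \left(-3\right)^{3}\right) 1\right) \left(-10\right) 6} = \frac{4154}{-132 + 2} - \frac{3484}{\left(- \frac{1}{2} + \frac{1}{2} \left(4 - -27\right) 1\right) \left(-10\right) 6} = \frac{4154}{-130} - \frac{3484}{\left(- \frac{1}{2} + \frac{1}{2} \left(4 + 27\right) 1\right) \left(-10\right) 6} = 4154 \left(- \frac{1}{130}\right) - \frac{3484}{\left(- \frac{1}{2} + \frac{1}{2} \cdot 31 \cdot 1\right) \left(-10\right) 6} = - \frac{2077}{65} - \frac{3484}{\left(- \frac{1}{2} + \frac{31}{2}\right) \left(-10\right) 6} = - \frac{2077}{65} - \frac{3484}{15 \left(-10\right) 6} = - \frac{2077}{65} - \frac{3484}{\left(-150\right) 6} = - \frac{2077}{65} - \frac{3484}{-900} = - \frac{2077}{65} - - \frac{871}{225} = - \frac{2077}{65} + \frac{871}{225} = - \frac{82142}{2925}$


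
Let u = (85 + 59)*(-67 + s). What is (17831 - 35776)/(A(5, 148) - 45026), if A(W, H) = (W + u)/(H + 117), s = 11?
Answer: 4755425/11939949 ≈ 0.39828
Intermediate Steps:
u = -8064 (u = (85 + 59)*(-67 + 11) = 144*(-56) = -8064)
A(W, H) = (-8064 + W)/(117 + H) (A(W, H) = (W - 8064)/(H + 117) = (-8064 + W)/(117 + H))
(17831 - 35776)/(A(5, 148) - 45026) = (17831 - 35776)/((-8064 + 5)/(117 + 148) - 45026) = -17945/(-8059/265 - 45026) = -17945/(-11939949/265) = -17945*(-265/11939949) = 4755425/11939949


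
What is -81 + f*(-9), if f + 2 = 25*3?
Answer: -738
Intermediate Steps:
f = 73 (f = -2 + 25*3 = -2 + 75 = 73)
-81 + f*(-9) = -81 + 73*(-9) = -81 - 657 = -738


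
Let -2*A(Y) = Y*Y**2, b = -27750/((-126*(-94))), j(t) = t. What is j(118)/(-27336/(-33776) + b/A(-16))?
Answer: 1007041437696/6897278417 ≈ 146.01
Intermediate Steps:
b = -4625/1974 (b = -27750/11844 = -27750*1/11844 = -4625/1974 ≈ -2.3430)
A(Y) = -Y**3/2 (A(Y) = -Y*Y**2/2 = -Y**3/2)
j(118)/(-27336/(-33776) + b/A(-16)) = 118/(-27336/(-33776) - 4625/(1974*((-1/2*(-16)**3)))) = 118/(-27336*(-1/33776) - 4625/(1974*((-1/2*(-4096))))) = 118/(3417/4222 - 4625/1974/2048) = 118/(3417/4222 - 4625/1974*1/2048) = 118/(3417/4222 - 4625/4042752) = 118/(6897278417/8534249472) = 118*(8534249472/6897278417) = 1007041437696/6897278417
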